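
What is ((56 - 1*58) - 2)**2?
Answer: 16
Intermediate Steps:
((56 - 1*58) - 2)**2 = ((56 - 58) - 2)**2 = (-2 - 2)**2 = (-4)**2 = 16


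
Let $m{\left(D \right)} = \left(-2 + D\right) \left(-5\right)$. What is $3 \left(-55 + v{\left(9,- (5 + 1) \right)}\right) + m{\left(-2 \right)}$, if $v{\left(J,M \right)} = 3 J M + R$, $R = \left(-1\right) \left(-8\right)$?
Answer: $-607$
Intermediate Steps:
$R = 8$
$m{\left(D \right)} = 10 - 5 D$
$v{\left(J,M \right)} = 8 + 3 J M$ ($v{\left(J,M \right)} = 3 J M + 8 = 8 + 3 J M$)
$3 \left(-55 + v{\left(9,- (5 + 1) \right)}\right) + m{\left(-2 \right)} = 3 \left(-55 + \left(8 + 3 \cdot 9 \left(- (5 + 1)\right)\right)\right) + \left(10 - -10\right) = 3 \left(-55 + \left(8 + 3 \cdot 9 \left(\left(-1\right) 6\right)\right)\right) + \left(10 + 10\right) = 3 \left(-55 + \left(8 + 3 \cdot 9 \left(-6\right)\right)\right) + 20 = 3 \left(-55 + \left(8 - 162\right)\right) + 20 = 3 \left(-55 - 154\right) + 20 = 3 \left(-209\right) + 20 = -627 + 20 = -607$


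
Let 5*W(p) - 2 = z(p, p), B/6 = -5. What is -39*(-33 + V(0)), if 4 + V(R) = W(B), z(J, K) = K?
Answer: 8307/5 ≈ 1661.4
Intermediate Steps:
B = -30 (B = 6*(-5) = -30)
W(p) = ⅖ + p/5
V(R) = -48/5 (V(R) = -4 + (⅖ + (⅕)*(-30)) = -4 + (⅖ - 6) = -4 - 28/5 = -48/5)
-39*(-33 + V(0)) = -39*(-33 - 48/5) = -39*(-213/5) = 8307/5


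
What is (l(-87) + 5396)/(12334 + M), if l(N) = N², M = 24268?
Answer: 12965/36602 ≈ 0.35422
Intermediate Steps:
(l(-87) + 5396)/(12334 + M) = ((-87)² + 5396)/(12334 + 24268) = (7569 + 5396)/36602 = 12965*(1/36602) = 12965/36602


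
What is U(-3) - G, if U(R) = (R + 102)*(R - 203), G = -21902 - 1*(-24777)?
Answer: -23269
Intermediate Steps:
G = 2875 (G = -21902 + 24777 = 2875)
U(R) = (-203 + R)*(102 + R) (U(R) = (102 + R)*(-203 + R) = (-203 + R)*(102 + R))
U(-3) - G = (-20706 + (-3)² - 101*(-3)) - 1*2875 = (-20706 + 9 + 303) - 2875 = -20394 - 2875 = -23269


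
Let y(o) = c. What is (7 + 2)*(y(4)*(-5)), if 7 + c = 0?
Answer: 315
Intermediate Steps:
c = -7 (c = -7 + 0 = -7)
y(o) = -7
(7 + 2)*(y(4)*(-5)) = (7 + 2)*(-7*(-5)) = 9*35 = 315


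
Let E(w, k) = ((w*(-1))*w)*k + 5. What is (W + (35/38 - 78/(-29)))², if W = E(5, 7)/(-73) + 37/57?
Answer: 2528351226241/58244030244 ≈ 43.410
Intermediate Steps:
E(w, k) = 5 - k*w² (E(w, k) = ((-w)*w)*k + 5 = (-w²)*k + 5 = -k*w² + 5 = 5 - k*w²)
W = 12391/4161 (W = (5 - 1*7*5²)/(-73) + 37/57 = (5 - 1*7*25)*(-1/73) + 37*(1/57) = (5 - 175)*(-1/73) + 37/57 = -170*(-1/73) + 37/57 = 170/73 + 37/57 = 12391/4161 ≈ 2.9779)
(W + (35/38 - 78/(-29)))² = (12391/4161 + (35/38 - 78/(-29)))² = (12391/4161 + (35*(1/38) - 78*(-1/29)))² = (12391/4161 + (35/38 + 78/29))² = (12391/4161 + 3979/1102)² = (1590079/241338)² = 2528351226241/58244030244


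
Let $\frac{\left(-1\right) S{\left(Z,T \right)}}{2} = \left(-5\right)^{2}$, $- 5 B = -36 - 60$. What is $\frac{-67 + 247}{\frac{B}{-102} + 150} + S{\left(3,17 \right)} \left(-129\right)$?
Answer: $\frac{41074800}{6367} \approx 6451.2$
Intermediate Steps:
$B = \frac{96}{5}$ ($B = - \frac{-36 - 60}{5} = \left(- \frac{1}{5}\right) \left(-96\right) = \frac{96}{5} \approx 19.2$)
$S{\left(Z,T \right)} = -50$ ($S{\left(Z,T \right)} = - 2 \left(-5\right)^{2} = \left(-2\right) 25 = -50$)
$\frac{-67 + 247}{\frac{B}{-102} + 150} + S{\left(3,17 \right)} \left(-129\right) = \frac{-67 + 247}{\frac{96}{5 \left(-102\right)} + 150} - -6450 = \frac{180}{\frac{96}{5} \left(- \frac{1}{102}\right) + 150} + 6450 = \frac{180}{- \frac{16}{85} + 150} + 6450 = \frac{180}{\frac{12734}{85}} + 6450 = 180 \cdot \frac{85}{12734} + 6450 = \frac{7650}{6367} + 6450 = \frac{41074800}{6367}$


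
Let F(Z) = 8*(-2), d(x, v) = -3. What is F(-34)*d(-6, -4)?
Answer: 48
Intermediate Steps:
F(Z) = -16
F(-34)*d(-6, -4) = -16*(-3) = 48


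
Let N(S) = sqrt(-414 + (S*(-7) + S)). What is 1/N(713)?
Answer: -I*sqrt(1173)/2346 ≈ -0.014599*I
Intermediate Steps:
N(S) = sqrt(-414 - 6*S) (N(S) = sqrt(-414 + (-7*S + S)) = sqrt(-414 - 6*S))
1/N(713) = 1/(sqrt(-414 - 6*713)) = 1/(sqrt(-414 - 4278)) = 1/(sqrt(-4692)) = 1/(2*I*sqrt(1173)) = -I*sqrt(1173)/2346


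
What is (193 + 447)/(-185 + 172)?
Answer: -640/13 ≈ -49.231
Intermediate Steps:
(193 + 447)/(-185 + 172) = 640/(-13) = 640*(-1/13) = -640/13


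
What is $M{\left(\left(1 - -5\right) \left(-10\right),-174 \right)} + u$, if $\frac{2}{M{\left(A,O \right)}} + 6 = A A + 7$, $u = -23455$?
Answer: $- \frac{84461453}{3601} \approx -23455.0$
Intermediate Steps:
$M{\left(A,O \right)} = \frac{2}{1 + A^{2}}$ ($M{\left(A,O \right)} = \frac{2}{-6 + \left(A A + 7\right)} = \frac{2}{-6 + \left(A^{2} + 7\right)} = \frac{2}{-6 + \left(7 + A^{2}\right)} = \frac{2}{1 + A^{2}}$)
$M{\left(\left(1 - -5\right) \left(-10\right),-174 \right)} + u = \frac{2}{1 + \left(\left(1 - -5\right) \left(-10\right)\right)^{2}} - 23455 = \frac{2}{1 + \left(\left(1 + 5\right) \left(-10\right)\right)^{2}} - 23455 = \frac{2}{1 + \left(6 \left(-10\right)\right)^{2}} - 23455 = \frac{2}{1 + \left(-60\right)^{2}} - 23455 = \frac{2}{1 + 3600} - 23455 = \frac{2}{3601} - 23455 = - \frac{84461453}{3601}$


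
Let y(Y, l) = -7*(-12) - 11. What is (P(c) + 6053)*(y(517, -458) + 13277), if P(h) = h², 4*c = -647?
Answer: 3440675475/8 ≈ 4.3008e+8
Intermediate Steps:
y(Y, l) = 73 (y(Y, l) = 84 - 11 = 73)
c = -647/4 (c = (¼)*(-647) = -647/4 ≈ -161.75)
(P(c) + 6053)*(y(517, -458) + 13277) = ((-647/4)² + 6053)*(73 + 13277) = (418609/16 + 6053)*13350 = (515457/16)*13350 = 3440675475/8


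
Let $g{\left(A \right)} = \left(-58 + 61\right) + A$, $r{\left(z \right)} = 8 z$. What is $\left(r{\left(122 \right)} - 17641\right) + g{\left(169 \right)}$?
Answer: $-16493$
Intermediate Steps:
$g{\left(A \right)} = 3 + A$
$\left(r{\left(122 \right)} - 17641\right) + g{\left(169 \right)} = \left(8 \cdot 122 - 17641\right) + \left(3 + 169\right) = \left(976 - 17641\right) + 172 = -16665 + 172 = -16493$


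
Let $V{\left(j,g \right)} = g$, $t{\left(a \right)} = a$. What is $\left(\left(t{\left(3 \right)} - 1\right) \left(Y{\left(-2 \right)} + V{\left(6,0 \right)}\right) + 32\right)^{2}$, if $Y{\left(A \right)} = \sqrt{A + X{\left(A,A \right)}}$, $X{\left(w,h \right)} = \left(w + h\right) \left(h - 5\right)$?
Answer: $1128 + 128 \sqrt{26} \approx 1780.7$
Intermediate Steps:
$X{\left(w,h \right)} = \left(-5 + h\right) \left(h + w\right)$ ($X{\left(w,h \right)} = \left(h + w\right) \left(-5 + h\right) = \left(-5 + h\right) \left(h + w\right)$)
$Y{\left(A \right)} = \sqrt{- 9 A + 2 A^{2}}$ ($Y{\left(A \right)} = \sqrt{A + \left(A^{2} - 5 A - 5 A + A A\right)} = \sqrt{A + \left(A^{2} - 5 A - 5 A + A^{2}\right)} = \sqrt{A + \left(- 10 A + 2 A^{2}\right)} = \sqrt{- 9 A + 2 A^{2}}$)
$\left(\left(t{\left(3 \right)} - 1\right) \left(Y{\left(-2 \right)} + V{\left(6,0 \right)}\right) + 32\right)^{2} = \left(\left(3 - 1\right) \left(\sqrt{- 2 \left(-9 + 2 \left(-2\right)\right)} + 0\right) + 32\right)^{2} = \left(2 \left(\sqrt{- 2 \left(-9 - 4\right)} + 0\right) + 32\right)^{2} = \left(2 \left(\sqrt{\left(-2\right) \left(-13\right)} + 0\right) + 32\right)^{2} = \left(2 \left(\sqrt{26} + 0\right) + 32\right)^{2} = \left(2 \sqrt{26} + 32\right)^{2} = \left(32 + 2 \sqrt{26}\right)^{2}$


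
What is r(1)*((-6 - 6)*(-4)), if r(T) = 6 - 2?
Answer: 192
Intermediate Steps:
r(T) = 4
r(1)*((-6 - 6)*(-4)) = 4*((-6 - 6)*(-4)) = 4*(-12*(-4)) = 4*48 = 192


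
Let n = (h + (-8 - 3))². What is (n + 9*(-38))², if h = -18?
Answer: 249001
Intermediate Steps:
n = 841 (n = (-18 + (-8 - 3))² = (-18 - 11)² = (-29)² = 841)
(n + 9*(-38))² = (841 + 9*(-38))² = (841 - 342)² = 499² = 249001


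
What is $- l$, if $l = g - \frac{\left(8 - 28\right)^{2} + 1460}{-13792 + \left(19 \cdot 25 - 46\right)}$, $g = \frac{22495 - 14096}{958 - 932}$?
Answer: $- \frac{112284197}{347438} \approx -323.18$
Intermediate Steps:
$g = \frac{8399}{26} \approx 323.04$
$l = \frac{112284197}{347438}$ ($l = \frac{8399}{26} - \frac{\left(8 - 28\right)^{2} + 1460}{-13792 + \left(19 \cdot 25 - 46\right)} = \frac{8399}{26} - \frac{\left(-20\right)^{2} + 1460}{-13792 + \left(475 - 46\right)} = \frac{8399}{26} - \frac{400 + 1460}{-13792 + 429} = \frac{8399}{26} - \frac{1860}{-13363} = \frac{8399}{26} - 1860 \left(- \frac{1}{13363}\right) = \frac{8399}{26} - - \frac{1860}{13363} = \frac{8399}{26} + \frac{1860}{13363} = \frac{112284197}{347438} \approx 323.18$)
$- l = \left(-1\right) \frac{112284197}{347438} = - \frac{112284197}{347438}$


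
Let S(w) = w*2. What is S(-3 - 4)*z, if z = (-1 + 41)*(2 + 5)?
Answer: -3920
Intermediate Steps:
S(w) = 2*w
z = 280 (z = 40*7 = 280)
S(-3 - 4)*z = (2*(-3 - 4))*280 = (2*(-7))*280 = -14*280 = -3920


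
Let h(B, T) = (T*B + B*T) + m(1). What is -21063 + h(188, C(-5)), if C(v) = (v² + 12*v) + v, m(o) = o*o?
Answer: -36102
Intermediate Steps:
m(o) = o²
C(v) = v² + 13*v
h(B, T) = 1 + 2*B*T (h(B, T) = (T*B + B*T) + 1² = (B*T + B*T) + 1 = 2*B*T + 1 = 1 + 2*B*T)
-21063 + h(188, C(-5)) = -21063 + (1 + 2*188*(-5*(13 - 5))) = -21063 + (1 + 2*188*(-5*8)) = -21063 + (1 + 2*188*(-40)) = -21063 + (1 - 15040) = -21063 - 15039 = -36102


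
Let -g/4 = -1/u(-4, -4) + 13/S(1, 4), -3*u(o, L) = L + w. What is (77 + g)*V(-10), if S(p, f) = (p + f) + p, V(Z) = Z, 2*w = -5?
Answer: -27370/39 ≈ -701.79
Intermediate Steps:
w = -5/2 (w = (½)*(-5) = -5/2 ≈ -2.5000)
u(o, L) = ⅚ - L/3 (u(o, L) = -(L - 5/2)/3 = -(-5/2 + L)/3 = ⅚ - L/3)
S(p, f) = f + 2*p (S(p, f) = (f + p) + p = f + 2*p)
g = -266/39 (g = -4*(-1/(⅚ - ⅓*(-4)) + 13/(4 + 2*1)) = -4*(-1/(⅚ + 4/3) + 13/(4 + 2)) = -4*(-1/13/6 + 13/6) = -4*(-1*6/13 + 13*(⅙)) = -4*(-6/13 + 13/6) = -4*133/78 = -266/39 ≈ -6.8205)
(77 + g)*V(-10) = (77 - 266/39)*(-10) = (2737/39)*(-10) = -27370/39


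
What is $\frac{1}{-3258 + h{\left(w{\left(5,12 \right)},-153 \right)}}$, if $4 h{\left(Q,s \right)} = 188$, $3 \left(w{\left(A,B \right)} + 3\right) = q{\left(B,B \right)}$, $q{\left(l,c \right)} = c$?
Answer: $- \frac{1}{3211} \approx -0.00031143$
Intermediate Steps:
$w{\left(A,B \right)} = -3 + \frac{B}{3}$
$h{\left(Q,s \right)} = 47$ ($h{\left(Q,s \right)} = \frac{1}{4} \cdot 188 = 47$)
$\frac{1}{-3258 + h{\left(w{\left(5,12 \right)},-153 \right)}} = \frac{1}{-3258 + 47} = \frac{1}{-3211} = - \frac{1}{3211}$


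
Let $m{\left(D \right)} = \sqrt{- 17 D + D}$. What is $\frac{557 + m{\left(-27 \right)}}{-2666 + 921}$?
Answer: $- \frac{557}{1745} - \frac{12 \sqrt{3}}{1745} \approx -0.33111$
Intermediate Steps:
$m{\left(D \right)} = 4 \sqrt{- D}$ ($m{\left(D \right)} = \sqrt{- 16 D} = 4 \sqrt{- D}$)
$\frac{557 + m{\left(-27 \right)}}{-2666 + 921} = \frac{557 + 4 \sqrt{\left(-1\right) \left(-27\right)}}{-2666 + 921} = \frac{557 + 4 \sqrt{27}}{-1745} = \left(557 + 4 \cdot 3 \sqrt{3}\right) \left(- \frac{1}{1745}\right) = \left(557 + 12 \sqrt{3}\right) \left(- \frac{1}{1745}\right) = - \frac{557}{1745} - \frac{12 \sqrt{3}}{1745}$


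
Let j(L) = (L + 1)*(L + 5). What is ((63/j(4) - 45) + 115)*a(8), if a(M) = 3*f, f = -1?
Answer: -1071/5 ≈ -214.20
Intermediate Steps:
j(L) = (1 + L)*(5 + L)
a(M) = -3 (a(M) = 3*(-1) = -3)
((63/j(4) - 45) + 115)*a(8) = ((63/(5 + 4**2 + 6*4) - 45) + 115)*(-3) = ((63/(5 + 16 + 24) - 45) + 115)*(-3) = ((63/45 - 45) + 115)*(-3) = ((63*(1/45) - 45) + 115)*(-3) = ((7/5 - 45) + 115)*(-3) = (-218/5 + 115)*(-3) = (357/5)*(-3) = -1071/5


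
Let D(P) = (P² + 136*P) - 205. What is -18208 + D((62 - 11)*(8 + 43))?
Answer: 7100524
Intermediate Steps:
D(P) = -205 + P² + 136*P
-18208 + D((62 - 11)*(8 + 43)) = -18208 + (-205 + ((62 - 11)*(8 + 43))² + 136*((62 - 11)*(8 + 43))) = -18208 + (-205 + (51*51)² + 136*(51*51)) = -18208 + (-205 + 2601² + 136*2601) = -18208 + (-205 + 6765201 + 353736) = -18208 + 7118732 = 7100524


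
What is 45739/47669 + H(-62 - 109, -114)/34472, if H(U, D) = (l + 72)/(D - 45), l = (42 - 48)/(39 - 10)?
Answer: 1211688788805/1262834372708 ≈ 0.95950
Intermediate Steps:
l = -6/29 ≈ -0.20690
H(U, D) = 2082/(29*(-45 + D)) (H(U, D) = (-6/29 + 72)/(D - 45) = 2082/(29*(-45 + D)))
45739/47669 + H(-62 - 109, -114)/34472 = 45739/47669 + (2082/(29*(-45 - 114)))/34472 = 45739*(1/47669) + ((2082/29)/(-159))*(1/34472) = 45739/47669 + ((2082/29)*(-1/159))*(1/34472) = 45739/47669 - 694/1537*1/34472 = 45739/47669 - 347/26491732 = 1211688788805/1262834372708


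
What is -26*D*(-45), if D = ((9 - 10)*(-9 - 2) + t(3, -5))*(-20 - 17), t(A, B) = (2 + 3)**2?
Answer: -1558440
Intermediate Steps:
t(A, B) = 25 (t(A, B) = 5**2 = 25)
D = -1332 (D = ((9 - 10)*(-9 - 2) + 25)*(-20 - 17) = (-1*(-11) + 25)*(-37) = (11 + 25)*(-37) = 36*(-37) = -1332)
-26*D*(-45) = -26*(-1332)*(-45) = 34632*(-45) = -1558440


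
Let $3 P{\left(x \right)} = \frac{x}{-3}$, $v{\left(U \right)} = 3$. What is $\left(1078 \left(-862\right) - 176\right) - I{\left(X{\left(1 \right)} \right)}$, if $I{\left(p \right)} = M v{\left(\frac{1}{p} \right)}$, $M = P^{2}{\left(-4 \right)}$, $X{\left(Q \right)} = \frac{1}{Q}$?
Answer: $- \frac{25094140}{27} \approx -9.2941 \cdot 10^{5}$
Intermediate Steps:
$P{\left(x \right)} = - \frac{x}{9}$ ($P{\left(x \right)} = \frac{x \frac{1}{-3}}{3} = \frac{x \left(- \frac{1}{3}\right)}{3} = \frac{\left(- \frac{1}{3}\right) x}{3} = - \frac{x}{9}$)
$M = \frac{16}{81}$ ($M = \left(\left(- \frac{1}{9}\right) \left(-4\right)\right)^{2} = \left(\frac{4}{9}\right)^{2} = \frac{16}{81} \approx 0.19753$)
$I{\left(p \right)} = \frac{16}{27}$ ($I{\left(p \right)} = \frac{16}{81} \cdot 3 = \frac{16}{27}$)
$\left(1078 \left(-862\right) - 176\right) - I{\left(X{\left(1 \right)} \right)} = \left(1078 \left(-862\right) - 176\right) - \frac{16}{27} = \left(-929236 - 176\right) - \frac{16}{27} = -929412 - \frac{16}{27} = - \frac{25094140}{27}$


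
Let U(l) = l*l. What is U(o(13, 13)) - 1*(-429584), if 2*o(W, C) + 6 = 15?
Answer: 1718417/4 ≈ 4.2960e+5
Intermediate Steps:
o(W, C) = 9/2 (o(W, C) = -3 + (½)*15 = -3 + 15/2 = 9/2)
U(l) = l²
U(o(13, 13)) - 1*(-429584) = (9/2)² - 1*(-429584) = 81/4 + 429584 = 1718417/4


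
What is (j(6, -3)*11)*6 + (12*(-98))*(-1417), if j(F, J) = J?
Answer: 1666194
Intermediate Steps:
(j(6, -3)*11)*6 + (12*(-98))*(-1417) = -3*11*6 + (12*(-98))*(-1417) = -33*6 - 1176*(-1417) = -198 + 1666392 = 1666194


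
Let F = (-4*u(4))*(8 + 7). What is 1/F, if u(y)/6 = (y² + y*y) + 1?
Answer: -1/11880 ≈ -8.4175e-5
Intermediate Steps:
u(y) = 6 + 12*y² (u(y) = 6*((y² + y*y) + 1) = 6*((y² + y²) + 1) = 6*(2*y² + 1) = 6*(1 + 2*y²) = 6 + 12*y²)
F = -11880 (F = (-4*(6 + 12*4²))*(8 + 7) = -4*(6 + 12*16)*15 = -4*(6 + 192)*15 = -4*198*15 = -792*15 = -11880)
1/F = 1/(-11880) = -1/11880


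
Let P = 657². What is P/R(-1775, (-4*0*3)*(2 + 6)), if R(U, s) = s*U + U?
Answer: -431649/1775 ≈ -243.18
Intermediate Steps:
R(U, s) = U + U*s (R(U, s) = U*s + U = U + U*s)
P = 431649
P/R(-1775, (-4*0*3)*(2 + 6)) = 431649/((-1775*(1 + (-4*0*3)*(2 + 6)))) = 431649/((-1775*(1 + (0*3)*8))) = 431649/((-1775*(1 + 0*8))) = 431649/((-1775*(1 + 0))) = 431649/((-1775*1)) = 431649/(-1775) = 431649*(-1/1775) = -431649/1775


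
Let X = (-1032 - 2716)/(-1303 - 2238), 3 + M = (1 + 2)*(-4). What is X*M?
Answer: -56220/3541 ≈ -15.877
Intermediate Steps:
M = -15 (M = -3 + (1 + 2)*(-4) = -3 + 3*(-4) = -3 - 12 = -15)
X = 3748/3541 (X = -3748/(-3541) = -3748*(-1/3541) = 3748/3541 ≈ 1.0585)
X*M = (3748/3541)*(-15) = -56220/3541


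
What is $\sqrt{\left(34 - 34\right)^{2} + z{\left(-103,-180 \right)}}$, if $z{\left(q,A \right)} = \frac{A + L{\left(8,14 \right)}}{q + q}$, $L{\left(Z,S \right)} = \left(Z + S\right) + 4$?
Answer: $\frac{\sqrt{7931}}{103} \approx 0.86462$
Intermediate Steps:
$L{\left(Z,S \right)} = 4 + S + Z$ ($L{\left(Z,S \right)} = \left(S + Z\right) + 4 = 4 + S + Z$)
$z{\left(q,A \right)} = \frac{26 + A}{2 q}$ ($z{\left(q,A \right)} = \frac{A + \left(4 + 14 + 8\right)}{q + q} = \frac{A + 26}{2 q} = \left(26 + A\right) \frac{1}{2 q} = \frac{26 + A}{2 q}$)
$\sqrt{\left(34 - 34\right)^{2} + z{\left(-103,-180 \right)}} = \sqrt{\left(34 - 34\right)^{2} + \frac{26 - 180}{2 \left(-103\right)}} = \sqrt{0^{2} + \frac{1}{2} \left(- \frac{1}{103}\right) \left(-154\right)} = \sqrt{0 + \frac{77}{103}} = \sqrt{\frac{77}{103}} = \frac{\sqrt{7931}}{103}$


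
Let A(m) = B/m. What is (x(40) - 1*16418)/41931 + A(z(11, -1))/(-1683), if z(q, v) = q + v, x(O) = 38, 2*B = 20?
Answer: -1022573/2613699 ≈ -0.39124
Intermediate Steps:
B = 10 (B = (½)*20 = 10)
A(m) = 10/m
(x(40) - 1*16418)/41931 + A(z(11, -1))/(-1683) = (38 - 1*16418)/41931 + (10/(11 - 1))/(-1683) = (38 - 16418)*(1/41931) + (10/10)*(-1/1683) = -16380*1/41931 + (10*(⅒))*(-1/1683) = -1820/4659 + 1*(-1/1683) = -1820/4659 - 1/1683 = -1022573/2613699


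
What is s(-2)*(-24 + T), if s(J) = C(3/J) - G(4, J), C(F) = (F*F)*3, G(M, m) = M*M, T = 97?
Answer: -2701/4 ≈ -675.25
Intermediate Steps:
G(M, m) = M²
C(F) = 3*F² (C(F) = F²*3 = 3*F²)
s(J) = -16 + 27/J² (s(J) = 3*(3/J)² - 1*4² = 3*(9/J²) - 1*16 = 27/J² - 16 = -16 + 27/J²)
s(-2)*(-24 + T) = (-16 + 27/(-2)²)*(-24 + 97) = (-16 + 27*(¼))*73 = (-16 + 27/4)*73 = -37/4*73 = -2701/4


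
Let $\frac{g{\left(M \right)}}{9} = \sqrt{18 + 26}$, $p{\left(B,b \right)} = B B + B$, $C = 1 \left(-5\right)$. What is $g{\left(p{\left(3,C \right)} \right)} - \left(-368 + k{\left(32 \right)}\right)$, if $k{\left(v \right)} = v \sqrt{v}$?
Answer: $368 - 128 \sqrt{2} + 18 \sqrt{11} \approx 246.68$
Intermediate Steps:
$C = -5$
$k{\left(v \right)} = v^{\frac{3}{2}}$
$p{\left(B,b \right)} = B + B^{2}$ ($p{\left(B,b \right)} = B^{2} + B = B + B^{2}$)
$g{\left(M \right)} = 18 \sqrt{11}$ ($g{\left(M \right)} = 9 \sqrt{18 + 26} = 9 \sqrt{44} = 9 \cdot 2 \sqrt{11} = 18 \sqrt{11}$)
$g{\left(p{\left(3,C \right)} \right)} - \left(-368 + k{\left(32 \right)}\right) = 18 \sqrt{11} + \left(\left(520 - 32^{\frac{3}{2}}\right) - 152\right) = 18 \sqrt{11} + \left(\left(520 - 128 \sqrt{2}\right) - 152\right) = 18 \sqrt{11} + \left(368 - 128 \sqrt{2}\right) = 368 - 128 \sqrt{2} + 18 \sqrt{11}$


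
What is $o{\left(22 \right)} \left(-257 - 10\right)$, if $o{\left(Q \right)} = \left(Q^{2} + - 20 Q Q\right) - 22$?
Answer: $2461206$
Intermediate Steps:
$o{\left(Q \right)} = -22 - 19 Q^{2}$ ($o{\left(Q \right)} = \left(Q^{2} - 20 Q^{2}\right) - 22 = - 19 Q^{2} - 22 = -22 - 19 Q^{2}$)
$o{\left(22 \right)} \left(-257 - 10\right) = \left(-22 - 19 \cdot 22^{2}\right) \left(-257 - 10\right) = \left(-22 - 9196\right) \left(-267\right) = \left(-9218\right) \left(-267\right) = 2461206$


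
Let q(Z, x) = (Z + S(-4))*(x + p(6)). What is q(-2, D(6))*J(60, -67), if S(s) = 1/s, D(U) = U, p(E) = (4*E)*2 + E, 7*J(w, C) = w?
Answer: -8100/7 ≈ -1157.1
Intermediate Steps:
J(w, C) = w/7
p(E) = 9*E (p(E) = 8*E + E = 9*E)
q(Z, x) = (54 + x)*(-1/4 + Z) (q(Z, x) = (Z + 1/(-4))*(x + 9*6) = (Z - 1/4)*(x + 54) = (-1/4 + Z)*(54 + x) = (54 + x)*(-1/4 + Z))
q(-2, D(6))*J(60, -67) = (-27/2 + 54*(-2) - 1/4*6 - 2*6)*((1/7)*60) = (-27/2 - 108 - 3/2 - 12)*(60/7) = -135*60/7 = -8100/7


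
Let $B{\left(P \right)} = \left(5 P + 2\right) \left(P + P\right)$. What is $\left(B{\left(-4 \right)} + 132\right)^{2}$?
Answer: $76176$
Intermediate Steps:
$B{\left(P \right)} = 2 P \left(2 + 5 P\right)$ ($B{\left(P \right)} = \left(2 + 5 P\right) 2 P = 2 P \left(2 + 5 P\right)$)
$\left(B{\left(-4 \right)} + 132\right)^{2} = \left(2 \left(-4\right) \left(2 + 5 \left(-4\right)\right) + 132\right)^{2} = \left(2 \left(-4\right) \left(2 - 20\right) + 132\right)^{2} = \left(2 \left(-4\right) \left(-18\right) + 132\right)^{2} = \left(144 + 132\right)^{2} = 276^{2} = 76176$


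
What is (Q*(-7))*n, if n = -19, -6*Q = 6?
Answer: -133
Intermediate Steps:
Q = -1 (Q = -⅙*6 = -1)
(Q*(-7))*n = -1*(-7)*(-19) = 7*(-19) = -133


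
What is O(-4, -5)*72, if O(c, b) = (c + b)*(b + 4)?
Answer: 648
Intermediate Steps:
O(c, b) = (4 + b)*(b + c) (O(c, b) = (b + c)*(4 + b) = (4 + b)*(b + c))
O(-4, -5)*72 = ((-5)**2 + 4*(-5) + 4*(-4) - 5*(-4))*72 = (25 - 20 - 16 + 20)*72 = 9*72 = 648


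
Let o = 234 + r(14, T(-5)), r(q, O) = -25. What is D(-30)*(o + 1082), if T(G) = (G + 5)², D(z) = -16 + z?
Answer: -59386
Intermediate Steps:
T(G) = (5 + G)²
o = 209 (o = 234 - 25 = 209)
D(-30)*(o + 1082) = (-16 - 30)*(209 + 1082) = -46*1291 = -59386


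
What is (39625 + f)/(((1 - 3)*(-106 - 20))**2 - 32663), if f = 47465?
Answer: 87090/30841 ≈ 2.8238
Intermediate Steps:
(39625 + f)/(((1 - 3)*(-106 - 20))**2 - 32663) = (39625 + 47465)/(((1 - 3)*(-106 - 20))**2 - 32663) = 87090/((-2*(-126))**2 - 32663) = 87090/(252**2 - 32663) = 87090/(63504 - 32663) = 87090/30841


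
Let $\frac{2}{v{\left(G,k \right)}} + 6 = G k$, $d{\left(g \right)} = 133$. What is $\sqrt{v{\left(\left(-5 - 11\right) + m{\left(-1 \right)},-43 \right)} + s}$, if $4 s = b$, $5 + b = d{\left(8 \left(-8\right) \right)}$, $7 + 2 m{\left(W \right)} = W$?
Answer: $\frac{\sqrt{5834955}}{427} \approx 5.6571$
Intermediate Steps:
$m{\left(W \right)} = - \frac{7}{2} + \frac{W}{2}$
$v{\left(G,k \right)} = \frac{2}{-6 + G k}$
$b = 128$ ($b = -5 + 133 = 128$)
$s = 32$ ($s = \frac{1}{4} \cdot 128 = 32$)
$\sqrt{v{\left(\left(-5 - 11\right) + m{\left(-1 \right)},-43 \right)} + s} = \sqrt{\frac{2}{-6 + \left(\left(-5 - 11\right) + \left(- \frac{7}{2} + \frac{1}{2} \left(-1\right)\right)\right) \left(-43\right)} + 32} = \sqrt{\frac{2}{-6 + \left(-16 - 4\right) \left(-43\right)} + 32} = \sqrt{\frac{2}{-6 - -860} + 32} = \sqrt{\frac{2}{-6 + 860} + 32} = \sqrt{\frac{2}{854} + 32} = \sqrt{2 \cdot \frac{1}{854} + 32} = \sqrt{\frac{1}{427} + 32} = \sqrt{\frac{13665}{427}} = \frac{\sqrt{5834955}}{427}$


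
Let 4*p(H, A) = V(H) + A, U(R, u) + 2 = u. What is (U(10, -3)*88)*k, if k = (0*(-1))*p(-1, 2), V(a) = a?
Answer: 0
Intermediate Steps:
U(R, u) = -2 + u
p(H, A) = A/4 + H/4 (p(H, A) = (H + A)/4 = (A + H)/4 = A/4 + H/4)
k = 0 (k = (0*(-1))*((1/4)*2 + (1/4)*(-1)) = 0*(1/2 - 1/4) = 0*(1/4) = 0)
(U(10, -3)*88)*k = ((-2 - 3)*88)*0 = -5*88*0 = -440*0 = 0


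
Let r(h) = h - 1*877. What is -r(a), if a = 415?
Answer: 462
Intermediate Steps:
r(h) = -877 + h (r(h) = h - 877 = -877 + h)
-r(a) = -(-877 + 415) = -1*(-462) = 462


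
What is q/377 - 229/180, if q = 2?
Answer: -85973/67860 ≈ -1.2669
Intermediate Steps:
q/377 - 229/180 = 2/377 - 229/180 = -85973/67860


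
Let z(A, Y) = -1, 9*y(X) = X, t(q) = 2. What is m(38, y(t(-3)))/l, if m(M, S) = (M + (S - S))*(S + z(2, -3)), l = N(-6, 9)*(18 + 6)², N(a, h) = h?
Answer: -133/23328 ≈ -0.0057013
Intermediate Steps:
y(X) = X/9
l = 5184 (l = 9*(18 + 6)² = 9*24² = 9*576 = 5184)
m(M, S) = M*(-1 + S) (m(M, S) = (M + (S - S))*(S - 1) = (M + 0)*(-1 + S) = M*(-1 + S))
m(38, y(t(-3)))/l = (38*(-1 + (⅑)*2))/5184 = (38*(-1 + 2/9))*(1/5184) = (38*(-7/9))*(1/5184) = -266/9*1/5184 = -133/23328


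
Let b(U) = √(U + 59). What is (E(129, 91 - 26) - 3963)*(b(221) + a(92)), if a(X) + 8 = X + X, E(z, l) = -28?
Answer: -702416 - 7982*√70 ≈ -7.6920e+5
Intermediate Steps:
b(U) = √(59 + U)
a(X) = -8 + 2*X (a(X) = -8 + (X + X) = -8 + 2*X)
(E(129, 91 - 26) - 3963)*(b(221) + a(92)) = (-28 - 3963)*(√(59 + 221) + (-8 + 2*92)) = -3991*(√280 + (-8 + 184)) = -3991*(2*√70 + 176) = -3991*(176 + 2*√70) = -702416 - 7982*√70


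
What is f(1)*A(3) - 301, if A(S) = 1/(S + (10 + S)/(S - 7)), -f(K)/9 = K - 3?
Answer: -373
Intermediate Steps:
f(K) = 27 - 9*K (f(K) = -9*(K - 3) = -9*(-3 + K) = 27 - 9*K)
A(S) = 1/(S + (10 + S)/(-7 + S))
f(1)*A(3) - 301 = (27 - 9*1)*((-7 + 3)/(10 + 3**2 - 6*3)) - 301 = (27 - 9)*(-4/(10 + 9 - 18)) - 301 = 18*(-4/1) - 301 = 18*(1*(-4)) - 301 = 18*(-4) - 301 = -72 - 301 = -373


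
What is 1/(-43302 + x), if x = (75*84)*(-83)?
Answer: -1/566202 ≈ -1.7662e-6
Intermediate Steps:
x = -522900 (x = 6300*(-83) = -522900)
1/(-43302 + x) = 1/(-43302 - 522900) = 1/(-566202) = -1/566202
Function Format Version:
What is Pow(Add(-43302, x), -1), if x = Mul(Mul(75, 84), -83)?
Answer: Rational(-1, 566202) ≈ -1.7662e-6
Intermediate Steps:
x = -522900 (x = Mul(6300, -83) = -522900)
Pow(Add(-43302, x), -1) = Pow(Add(-43302, -522900), -1) = Pow(-566202, -1) = Rational(-1, 566202)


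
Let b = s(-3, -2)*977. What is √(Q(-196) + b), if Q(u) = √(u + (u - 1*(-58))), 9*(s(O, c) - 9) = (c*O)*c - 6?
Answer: √(6839 + I*√334) ≈ 82.698 + 0.11*I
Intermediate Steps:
s(O, c) = 25/3 + O*c²/9 (s(O, c) = 9 + ((c*O)*c - 6)/9 = 9 + ((O*c)*c - 6)/9 = 9 + (O*c² - 6)/9 = 9 + (-6 + O*c²)/9 = 9 + (-⅔ + O*c²/9) = 25/3 + O*c²/9)
Q(u) = √(58 + 2*u) (Q(u) = √(u + (u + 58)) = √(u + (58 + u)) = √(58 + 2*u))
b = 6839 (b = (25/3 + (⅑)*(-3)*(-2)²)*977 = (25/3 + (⅑)*(-3)*4)*977 = (25/3 - 4/3)*977 = 7*977 = 6839)
√(Q(-196) + b) = √(√(58 + 2*(-196)) + 6839) = √(√(58 - 392) + 6839) = √(√(-334) + 6839) = √(I*√334 + 6839) = √(6839 + I*√334)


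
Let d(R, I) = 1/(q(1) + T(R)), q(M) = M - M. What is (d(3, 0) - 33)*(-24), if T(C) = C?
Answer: 784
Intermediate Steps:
q(M) = 0
d(R, I) = 1/R (d(R, I) = 1/(0 + R) = 1/R)
(d(3, 0) - 33)*(-24) = (1/3 - 33)*(-24) = (⅓ - 33)*(-24) = -98/3*(-24) = 784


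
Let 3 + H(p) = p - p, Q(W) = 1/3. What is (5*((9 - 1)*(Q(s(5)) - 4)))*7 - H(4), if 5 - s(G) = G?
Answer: -3071/3 ≈ -1023.7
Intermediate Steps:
s(G) = 5 - G
Q(W) = ⅓
H(p) = -3 (H(p) = -3 + (p - p) = -3 + 0 = -3)
(5*((9 - 1)*(Q(s(5)) - 4)))*7 - H(4) = (5*((9 - 1)*(⅓ - 4)))*7 - (-3) = (5*(8*(-11/3)))*7 - 1*(-3) = (5*(-88/3))*7 + 3 = -440/3*7 + 3 = -3080/3 + 3 = -3071/3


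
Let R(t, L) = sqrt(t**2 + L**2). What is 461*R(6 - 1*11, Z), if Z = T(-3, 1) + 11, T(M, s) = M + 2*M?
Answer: 461*sqrt(29) ≈ 2482.6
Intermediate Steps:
T(M, s) = 3*M
Z = 2 (Z = 3*(-3) + 11 = -9 + 11 = 2)
R(t, L) = sqrt(L**2 + t**2)
461*R(6 - 1*11, Z) = 461*sqrt(2**2 + (6 - 1*11)**2) = 461*sqrt(4 + (6 - 11)**2) = 461*sqrt(4 + (-5)**2) = 461*sqrt(4 + 25) = 461*sqrt(29)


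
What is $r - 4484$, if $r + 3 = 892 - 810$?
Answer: $-4405$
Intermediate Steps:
$r = 79$ ($r = -3 + \left(892 - 810\right) = -3 + 82 = 79$)
$r - 4484 = 79 - 4484 = -4405$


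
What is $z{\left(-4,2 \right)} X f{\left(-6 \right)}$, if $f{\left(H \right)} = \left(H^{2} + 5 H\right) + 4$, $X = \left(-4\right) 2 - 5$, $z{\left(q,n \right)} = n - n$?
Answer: $0$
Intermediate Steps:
$z{\left(q,n \right)} = 0$
$X = -13$ ($X = -8 - 5 = -13$)
$f{\left(H \right)} = 4 + H^{2} + 5 H$
$z{\left(-4,2 \right)} X f{\left(-6 \right)} = 0 \left(-13\right) \left(4 + \left(-6\right)^{2} + 5 \left(-6\right)\right) = 0 \left(4 + 36 - 30\right) = 0 \cdot 10 = 0$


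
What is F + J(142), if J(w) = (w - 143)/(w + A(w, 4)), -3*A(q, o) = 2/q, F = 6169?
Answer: 186581192/30245 ≈ 6169.0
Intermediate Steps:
A(q, o) = -2/(3*q)
J(w) = (-143 + w)/(w - 2/(3*w)) (J(w) = (w - 143)/(w - 2/(3*w)) = (-143 + w)/(w - 2/(3*w)))
F + J(142) = 6169 + 3*142*(-143 + 142)/(-2 + 3*142²) = 6169 + 3*142*(-1)/(-2 + 3*20164) = 6169 + 3*142*(-1)/(-2 + 60492) = 6169 + 3*142*(-1)/60490 = 6169 + 3*142*(1/60490)*(-1) = 6169 - 213/30245 = 186581192/30245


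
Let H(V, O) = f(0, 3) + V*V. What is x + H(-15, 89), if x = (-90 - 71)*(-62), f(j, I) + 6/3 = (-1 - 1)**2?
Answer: 10209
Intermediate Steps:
f(j, I) = 2 (f(j, I) = -2 + (-1 - 1)**2 = -2 + (-2)**2 = -2 + 4 = 2)
H(V, O) = 2 + V**2 (H(V, O) = 2 + V*V = 2 + V**2)
x = 9982 (x = -161*(-62) = 9982)
x + H(-15, 89) = 9982 + (2 + (-15)**2) = 9982 + (2 + 225) = 9982 + 227 = 10209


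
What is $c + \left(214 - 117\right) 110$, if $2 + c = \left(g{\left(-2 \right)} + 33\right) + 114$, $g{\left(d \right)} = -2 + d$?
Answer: $10811$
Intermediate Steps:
$c = 141$ ($c = -2 + \left(\left(\left(-2 - 2\right) + 33\right) + 114\right) = -2 + \left(\left(-4 + 33\right) + 114\right) = -2 + \left(29 + 114\right) = -2 + 143 = 141$)
$c + \left(214 - 117\right) 110 = 141 + \left(214 - 117\right) 110 = 141 + 97 \cdot 110 = 141 + 10670 = 10811$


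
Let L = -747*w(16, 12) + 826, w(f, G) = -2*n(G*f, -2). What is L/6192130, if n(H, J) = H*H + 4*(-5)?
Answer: 27522881/3096065 ≈ 8.8896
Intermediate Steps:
n(H, J) = -20 + H² (n(H, J) = H² - 20 = -20 + H²)
w(f, G) = 40 - 2*G²*f² (w(f, G) = -2*(-20 + (G*f)²) = -2*(-20 + G²*f²) = 40 - 2*G²*f²)
L = 55045762 (L = -747*(40 - 2*12²*16²) + 826 = -747*(40 - 2*144*256) + 826 = -747*(40 - 73728) + 826 = -747*(-73688) + 826 = 55044936 + 826 = 55045762)
L/6192130 = 55045762/6192130 = 55045762*(1/6192130) = 27522881/3096065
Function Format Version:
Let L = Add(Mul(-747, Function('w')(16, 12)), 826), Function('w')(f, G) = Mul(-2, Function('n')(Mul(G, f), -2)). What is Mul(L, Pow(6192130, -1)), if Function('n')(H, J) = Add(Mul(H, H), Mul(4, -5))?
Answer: Rational(27522881, 3096065) ≈ 8.8896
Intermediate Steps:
Function('n')(H, J) = Add(-20, Pow(H, 2)) (Function('n')(H, J) = Add(Pow(H, 2), -20) = Add(-20, Pow(H, 2)))
Function('w')(f, G) = Add(40, Mul(-2, Pow(G, 2), Pow(f, 2))) (Function('w')(f, G) = Mul(-2, Add(-20, Pow(Mul(G, f), 2))) = Mul(-2, Add(-20, Mul(Pow(G, 2), Pow(f, 2)))) = Add(40, Mul(-2, Pow(G, 2), Pow(f, 2))))
L = 55045762 (L = Add(Mul(-747, Add(40, Mul(-2, Pow(12, 2), Pow(16, 2)))), 826) = Add(Mul(-747, Add(40, Mul(-2, 144, 256))), 826) = Add(Mul(-747, Add(40, -73728)), 826) = Add(Mul(-747, -73688), 826) = Add(55044936, 826) = 55045762)
Mul(L, Pow(6192130, -1)) = Mul(55045762, Pow(6192130, -1)) = Mul(55045762, Rational(1, 6192130)) = Rational(27522881, 3096065)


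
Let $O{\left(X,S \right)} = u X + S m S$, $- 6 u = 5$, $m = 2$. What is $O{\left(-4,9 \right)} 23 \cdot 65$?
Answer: $\frac{741520}{3} \approx 2.4717 \cdot 10^{5}$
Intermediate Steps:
$u = - \frac{5}{6}$ ($u = \left(- \frac{1}{6}\right) 5 = - \frac{5}{6} \approx -0.83333$)
$O{\left(X,S \right)} = 2 S^{2} - \frac{5 X}{6}$ ($O{\left(X,S \right)} = - \frac{5 X}{6} + S 2 S = - \frac{5 X}{6} + 2 S S = - \frac{5 X}{6} + 2 S^{2} = 2 S^{2} - \frac{5 X}{6}$)
$O{\left(-4,9 \right)} 23 \cdot 65 = \left(2 \cdot 9^{2} - - \frac{10}{3}\right) 23 \cdot 65 = \left(2 \cdot 81 + \frac{10}{3}\right) 23 \cdot 65 = \left(162 + \frac{10}{3}\right) 23 \cdot 65 = \frac{496}{3} \cdot 23 \cdot 65 = \frac{11408}{3} \cdot 65 = \frac{741520}{3}$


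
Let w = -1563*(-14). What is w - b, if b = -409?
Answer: 22291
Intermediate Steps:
w = 21882
w - b = 21882 - 1*(-409) = 21882 + 409 = 22291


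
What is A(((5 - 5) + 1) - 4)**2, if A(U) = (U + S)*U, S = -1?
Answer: 144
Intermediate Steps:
A(U) = U*(-1 + U) (A(U) = (U - 1)*U = (-1 + U)*U = U*(-1 + U))
A(((5 - 5) + 1) - 4)**2 = ((((5 - 5) + 1) - 4)*(-1 + (((5 - 5) + 1) - 4)))**2 = (((0 + 1) - 4)*(-1 + ((0 + 1) - 4)))**2 = ((1 - 4)*(-1 + (1 - 4)))**2 = (-3*(-1 - 3))**2 = (-3*(-4))**2 = 12**2 = 144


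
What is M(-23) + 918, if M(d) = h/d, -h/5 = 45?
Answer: 21339/23 ≈ 927.78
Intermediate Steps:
h = -225 (h = -5*45 = -225)
M(d) = -225/d
M(-23) + 918 = -225/(-23) + 918 = -225*(-1/23) + 918 = 225/23 + 918 = 21339/23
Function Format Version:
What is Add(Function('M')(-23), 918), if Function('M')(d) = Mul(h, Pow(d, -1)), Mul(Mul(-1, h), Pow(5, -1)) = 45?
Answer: Rational(21339, 23) ≈ 927.78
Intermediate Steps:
h = -225 (h = Mul(-5, 45) = -225)
Function('M')(d) = Mul(-225, Pow(d, -1))
Add(Function('M')(-23), 918) = Add(Mul(-225, Pow(-23, -1)), 918) = Add(Mul(-225, Rational(-1, 23)), 918) = Add(Rational(225, 23), 918) = Rational(21339, 23)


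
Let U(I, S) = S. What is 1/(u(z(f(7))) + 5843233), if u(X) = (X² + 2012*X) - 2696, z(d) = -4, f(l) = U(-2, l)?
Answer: 1/5832505 ≈ 1.7145e-7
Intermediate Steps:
f(l) = l
u(X) = -2696 + X² + 2012*X
1/(u(z(f(7))) + 5843233) = 1/((-2696 + (-4)² + 2012*(-4)) + 5843233) = 1/((-2696 + 16 - 8048) + 5843233) = 1/(-10728 + 5843233) = 1/5832505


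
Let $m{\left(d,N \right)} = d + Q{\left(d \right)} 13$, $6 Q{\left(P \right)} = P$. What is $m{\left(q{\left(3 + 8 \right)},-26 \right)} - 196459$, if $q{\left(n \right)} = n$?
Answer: $- \frac{1178545}{6} \approx -1.9642 \cdot 10^{5}$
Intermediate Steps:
$Q{\left(P \right)} = \frac{P}{6}$
$m{\left(d,N \right)} = \frac{19 d}{6}$ ($m{\left(d,N \right)} = d + \frac{d}{6} \cdot 13 = d + \frac{13 d}{6} = \frac{19 d}{6}$)
$m{\left(q{\left(3 + 8 \right)},-26 \right)} - 196459 = \frac{19 \left(3 + 8\right)}{6} - 196459 = \frac{19}{6} \cdot 11 - 196459 = \frac{209}{6} - 196459 = - \frac{1178545}{6}$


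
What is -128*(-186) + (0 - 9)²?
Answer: 23889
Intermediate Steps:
-128*(-186) + (0 - 9)² = 23808 + (-9)² = 23808 + 81 = 23889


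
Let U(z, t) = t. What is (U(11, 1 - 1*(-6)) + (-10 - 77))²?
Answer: 6400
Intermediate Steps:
(U(11, 1 - 1*(-6)) + (-10 - 77))² = ((1 - 1*(-6)) + (-10 - 77))² = ((1 + 6) - 87)² = (7 - 87)² = (-80)² = 6400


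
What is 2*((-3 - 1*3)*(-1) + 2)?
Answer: 16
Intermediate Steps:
2*((-3 - 1*3)*(-1) + 2) = 2*((-3 - 3)*(-1) + 2) = 2*(-6*(-1) + 2) = 2*(6 + 2) = 2*8 = 16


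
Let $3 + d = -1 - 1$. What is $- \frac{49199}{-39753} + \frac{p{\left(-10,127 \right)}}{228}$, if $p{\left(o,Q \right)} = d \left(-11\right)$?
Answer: $\frac{4467929}{3021228} \approx 1.4788$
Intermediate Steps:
$d = -5$ ($d = -3 - 2 = -5$)
$p{\left(o,Q \right)} = 55$ ($p{\left(o,Q \right)} = \left(-5\right) \left(-11\right) = 55$)
$- \frac{49199}{-39753} + \frac{p{\left(-10,127 \right)}}{228} = - \frac{49199}{-39753} + \frac{55}{228} = \left(-49199\right) \left(- \frac{1}{39753}\right) + 55 \cdot \frac{1}{228} = \frac{49199}{39753} + \frac{55}{228} = \frac{4467929}{3021228}$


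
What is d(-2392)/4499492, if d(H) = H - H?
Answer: 0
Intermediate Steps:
d(H) = 0
d(-2392)/4499492 = 0/4499492 = 0*(1/4499492) = 0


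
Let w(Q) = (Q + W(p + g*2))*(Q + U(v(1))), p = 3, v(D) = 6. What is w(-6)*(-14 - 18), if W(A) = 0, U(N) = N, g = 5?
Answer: 0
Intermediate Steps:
w(Q) = Q*(6 + Q) (w(Q) = (Q + 0)*(Q + 6) = Q*(6 + Q))
w(-6)*(-14 - 18) = (-6*(6 - 6))*(-14 - 18) = -6*0*(-32) = 0*(-32) = 0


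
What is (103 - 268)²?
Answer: 27225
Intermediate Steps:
(103 - 268)² = (-165)² = 27225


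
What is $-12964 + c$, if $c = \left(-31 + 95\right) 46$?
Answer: $-10020$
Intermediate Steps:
$c = 2944$ ($c = 64 \cdot 46 = 2944$)
$-12964 + c = -12964 + 2944 = -10020$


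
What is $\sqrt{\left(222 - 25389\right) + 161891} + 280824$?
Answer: $280824 + 2 \sqrt{34181} \approx 2.8119 \cdot 10^{5}$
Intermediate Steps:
$\sqrt{\left(222 - 25389\right) + 161891} + 280824 = \sqrt{-25167 + 161891} + 280824 = \sqrt{136724} + 280824 = 2 \sqrt{34181} + 280824 = 280824 + 2 \sqrt{34181}$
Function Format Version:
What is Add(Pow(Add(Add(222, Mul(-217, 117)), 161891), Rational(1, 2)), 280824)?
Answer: Add(280824, Mul(2, Pow(34181, Rational(1, 2)))) ≈ 2.8119e+5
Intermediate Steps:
Add(Pow(Add(Add(222, Mul(-217, 117)), 161891), Rational(1, 2)), 280824) = Add(Pow(Add(Add(222, -25389), 161891), Rational(1, 2)), 280824) = Add(Pow(Add(-25167, 161891), Rational(1, 2)), 280824) = Add(Pow(136724, Rational(1, 2)), 280824) = Add(Mul(2, Pow(34181, Rational(1, 2))), 280824) = Add(280824, Mul(2, Pow(34181, Rational(1, 2))))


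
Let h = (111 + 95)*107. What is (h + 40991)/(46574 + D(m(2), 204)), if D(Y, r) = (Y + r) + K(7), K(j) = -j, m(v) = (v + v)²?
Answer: 63033/46787 ≈ 1.3472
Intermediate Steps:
m(v) = 4*v² (m(v) = (2*v)² = 4*v²)
h = 22042 (h = 206*107 = 22042)
D(Y, r) = -7 + Y + r (D(Y, r) = (Y + r) - 1*7 = (Y + r) - 7 = -7 + Y + r)
(h + 40991)/(46574 + D(m(2), 204)) = (22042 + 40991)/(46574 + (-7 + 4*2² + 204)) = 63033/(46574 + (-7 + 4*4 + 204)) = 63033/(46574 + (-7 + 16 + 204)) = 63033/(46574 + 213) = 63033/46787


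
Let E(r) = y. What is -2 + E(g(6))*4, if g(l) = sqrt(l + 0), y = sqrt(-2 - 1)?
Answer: -2 + 4*I*sqrt(3) ≈ -2.0 + 6.9282*I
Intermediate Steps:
y = I*sqrt(3) (y = sqrt(-3) = I*sqrt(3) ≈ 1.732*I)
g(l) = sqrt(l)
E(r) = I*sqrt(3)
-2 + E(g(6))*4 = -2 + (I*sqrt(3))*4 = -2 + 4*I*sqrt(3)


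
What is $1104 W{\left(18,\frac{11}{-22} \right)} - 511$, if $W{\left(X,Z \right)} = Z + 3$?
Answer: $2249$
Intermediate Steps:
$W{\left(X,Z \right)} = 3 + Z$
$1104 W{\left(18,\frac{11}{-22} \right)} - 511 = 1104 \left(3 + \frac{11}{-22}\right) - 511 = 1104 \left(3 + 11 \left(- \frac{1}{22}\right)\right) - 511 = 1104 \left(3 - \frac{1}{2}\right) - 511 = 1104 \cdot \frac{5}{2} - 511 = 2760 - 511 = 2249$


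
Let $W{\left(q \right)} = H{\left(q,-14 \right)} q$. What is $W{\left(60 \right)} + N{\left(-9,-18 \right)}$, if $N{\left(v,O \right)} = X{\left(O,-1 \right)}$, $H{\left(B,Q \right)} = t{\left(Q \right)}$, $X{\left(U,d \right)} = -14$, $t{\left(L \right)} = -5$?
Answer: $-314$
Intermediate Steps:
$H{\left(B,Q \right)} = -5$
$W{\left(q \right)} = - 5 q$
$N{\left(v,O \right)} = -14$
$W{\left(60 \right)} + N{\left(-9,-18 \right)} = \left(-5\right) 60 - 14 = -300 - 14 = -314$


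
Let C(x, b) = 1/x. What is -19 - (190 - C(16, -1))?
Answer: -3343/16 ≈ -208.94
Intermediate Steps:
-19 - (190 - C(16, -1)) = -19 - (190 - 1/16) = -19 - 1*3039/16 = -19 - 3039/16 = -3343/16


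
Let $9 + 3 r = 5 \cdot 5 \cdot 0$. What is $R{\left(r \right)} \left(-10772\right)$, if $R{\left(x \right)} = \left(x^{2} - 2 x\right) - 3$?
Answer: $-129264$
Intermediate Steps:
$r = -3$ ($r = -3 + \frac{5 \cdot 5 \cdot 0}{3} = -3 + \frac{25 \cdot 0}{3} = -3 + \frac{1}{3} \cdot 0 = -3 + 0 = -3$)
$R{\left(x \right)} = -3 + x^{2} - 2 x$
$R{\left(r \right)} \left(-10772\right) = \left(-3 + \left(-3\right)^{2} - -6\right) \left(-10772\right) = \left(-3 + 9 + 6\right) \left(-10772\right) = 12 \left(-10772\right) = -129264$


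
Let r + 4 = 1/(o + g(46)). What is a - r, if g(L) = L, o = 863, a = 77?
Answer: 73628/909 ≈ 80.999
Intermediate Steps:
r = -3635/909 (r = -4 + 1/(863 + 46) = -4 + 1/909 = -3635/909 ≈ -3.9989)
a - r = 77 - 1*(-3635/909) = 77 + 3635/909 = 73628/909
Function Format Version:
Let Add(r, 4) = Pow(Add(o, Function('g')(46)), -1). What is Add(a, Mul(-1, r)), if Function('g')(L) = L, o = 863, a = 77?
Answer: Rational(73628, 909) ≈ 80.999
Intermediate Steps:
r = Rational(-3635, 909) (r = Add(-4, Pow(Add(863, 46), -1)) = Add(-4, Pow(909, -1)) = Add(-4, Rational(1, 909)) = Rational(-3635, 909) ≈ -3.9989)
Add(a, Mul(-1, r)) = Add(77, Mul(-1, Rational(-3635, 909))) = Add(77, Rational(3635, 909)) = Rational(73628, 909)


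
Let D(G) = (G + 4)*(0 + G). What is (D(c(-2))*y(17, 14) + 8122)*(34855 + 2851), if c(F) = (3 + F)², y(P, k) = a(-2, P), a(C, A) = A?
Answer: 309453142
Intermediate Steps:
y(P, k) = P
D(G) = G*(4 + G) (D(G) = (4 + G)*G = G*(4 + G))
(D(c(-2))*y(17, 14) + 8122)*(34855 + 2851) = (((3 - 2)²*(4 + (3 - 2)²))*17 + 8122)*(34855 + 2851) = ((1²*(4 + 1²))*17 + 8122)*37706 = ((1*(4 + 1))*17 + 8122)*37706 = ((1*5)*17 + 8122)*37706 = (5*17 + 8122)*37706 = (85 + 8122)*37706 = 8207*37706 = 309453142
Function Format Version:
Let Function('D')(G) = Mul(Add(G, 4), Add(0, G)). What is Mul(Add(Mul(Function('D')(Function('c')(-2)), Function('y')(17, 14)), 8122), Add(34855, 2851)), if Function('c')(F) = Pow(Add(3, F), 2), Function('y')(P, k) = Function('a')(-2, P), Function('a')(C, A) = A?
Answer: 309453142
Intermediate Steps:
Function('y')(P, k) = P
Function('D')(G) = Mul(G, Add(4, G)) (Function('D')(G) = Mul(Add(4, G), G) = Mul(G, Add(4, G)))
Mul(Add(Mul(Function('D')(Function('c')(-2)), Function('y')(17, 14)), 8122), Add(34855, 2851)) = Mul(Add(Mul(Mul(Pow(Add(3, -2), 2), Add(4, Pow(Add(3, -2), 2))), 17), 8122), Add(34855, 2851)) = Mul(Add(Mul(Mul(Pow(1, 2), Add(4, Pow(1, 2))), 17), 8122), 37706) = Mul(Add(Mul(Mul(1, Add(4, 1)), 17), 8122), 37706) = Mul(Add(Mul(Mul(1, 5), 17), 8122), 37706) = Mul(Add(Mul(5, 17), 8122), 37706) = Mul(Add(85, 8122), 37706) = Mul(8207, 37706) = 309453142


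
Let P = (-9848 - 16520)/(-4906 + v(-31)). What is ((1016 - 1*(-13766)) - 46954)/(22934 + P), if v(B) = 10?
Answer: -2461158/1754863 ≈ -1.4025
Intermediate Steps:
P = 824/153 (P = (-9848 - 16520)/(-4906 + 10) = -26368/(-4896) = -26368*(-1/4896) = 824/153 ≈ 5.3856)
((1016 - 1*(-13766)) - 46954)/(22934 + P) = ((1016 - 1*(-13766)) - 46954)/(22934 + 824/153) = ((1016 + 13766) - 46954)/(3509726/153) = (14782 - 46954)*(153/3509726) = -32172*153/3509726 = -2461158/1754863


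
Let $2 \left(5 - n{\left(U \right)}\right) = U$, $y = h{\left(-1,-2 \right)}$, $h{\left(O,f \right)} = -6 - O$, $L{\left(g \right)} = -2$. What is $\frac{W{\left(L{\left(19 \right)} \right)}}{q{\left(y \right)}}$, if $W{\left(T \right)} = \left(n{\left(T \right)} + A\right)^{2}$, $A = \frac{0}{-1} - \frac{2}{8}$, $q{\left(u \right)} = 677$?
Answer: $\frac{529}{10832} \approx 0.048837$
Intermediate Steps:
$y = -5$ ($y = -6 - -1 = -6 + 1 = -5$)
$n{\left(U \right)} = 5 - \frac{U}{2}$
$A = - \frac{1}{4}$ ($A = 0 \left(-1\right) - \frac{1}{4} = 0 - \frac{1}{4} = - \frac{1}{4} \approx -0.25$)
$W{\left(T \right)} = \left(\frac{19}{4} - \frac{T}{2}\right)^{2}$ ($W{\left(T \right)} = \left(\left(5 - \frac{T}{2}\right) - \frac{1}{4}\right)^{2} = \left(\frac{19}{4} - \frac{T}{2}\right)^{2}$)
$\frac{W{\left(L{\left(19 \right)} \right)}}{q{\left(y \right)}} = \frac{\frac{1}{16} \left(-19 + 2 \left(-2\right)\right)^{2}}{677} = \frac{\left(-19 - 4\right)^{2}}{16} \cdot \frac{1}{677} = \frac{\left(-23\right)^{2}}{16} \cdot \frac{1}{677} = \frac{1}{16} \cdot 529 \cdot \frac{1}{677} = \frac{529}{16} \cdot \frac{1}{677} = \frac{529}{10832}$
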